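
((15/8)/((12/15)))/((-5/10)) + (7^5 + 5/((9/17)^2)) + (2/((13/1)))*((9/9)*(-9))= 283362593/16848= 16818.77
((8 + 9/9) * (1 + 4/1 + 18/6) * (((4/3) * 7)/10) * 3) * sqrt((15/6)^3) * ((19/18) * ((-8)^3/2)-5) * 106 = -7351736 * sqrt(10) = -23248230.52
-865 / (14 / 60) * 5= -129750 / 7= -18535.71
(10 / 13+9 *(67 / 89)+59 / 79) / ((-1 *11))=-757854 / 1005433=-0.75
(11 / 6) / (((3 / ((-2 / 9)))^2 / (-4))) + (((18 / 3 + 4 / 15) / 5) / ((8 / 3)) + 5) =1187489 / 218700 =5.43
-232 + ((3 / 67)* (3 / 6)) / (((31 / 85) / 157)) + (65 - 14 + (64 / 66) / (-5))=-117586363 / 685410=-171.56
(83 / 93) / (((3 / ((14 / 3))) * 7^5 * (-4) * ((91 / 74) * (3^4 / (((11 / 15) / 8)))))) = -33781 / 1777564119240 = -0.00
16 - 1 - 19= -4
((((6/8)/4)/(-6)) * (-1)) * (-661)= -661/32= -20.66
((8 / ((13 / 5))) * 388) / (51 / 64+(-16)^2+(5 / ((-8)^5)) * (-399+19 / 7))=4.65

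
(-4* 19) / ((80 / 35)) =-133 / 4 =-33.25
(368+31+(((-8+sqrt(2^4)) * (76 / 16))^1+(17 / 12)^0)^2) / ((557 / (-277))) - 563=-513862 / 557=-922.55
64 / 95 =0.67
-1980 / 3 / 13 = -660 / 13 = -50.77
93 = 93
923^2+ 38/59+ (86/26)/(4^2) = 851929.85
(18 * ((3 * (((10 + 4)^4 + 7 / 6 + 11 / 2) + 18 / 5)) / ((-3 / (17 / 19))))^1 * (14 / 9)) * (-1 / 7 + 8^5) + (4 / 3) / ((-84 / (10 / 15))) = -113277848229038 / 3591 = -31544931280.71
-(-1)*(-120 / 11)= -120 / 11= -10.91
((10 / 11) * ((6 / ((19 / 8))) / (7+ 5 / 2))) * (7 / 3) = 2240 / 3971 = 0.56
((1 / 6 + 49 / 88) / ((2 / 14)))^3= 2389979753 / 18399744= 129.89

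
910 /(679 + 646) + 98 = 26152 /265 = 98.69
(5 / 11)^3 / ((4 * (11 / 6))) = 375 / 29282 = 0.01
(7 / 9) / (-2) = -7 / 18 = -0.39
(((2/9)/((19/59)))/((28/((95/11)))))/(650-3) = 295/896742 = 0.00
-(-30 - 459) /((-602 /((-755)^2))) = -463026.95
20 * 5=100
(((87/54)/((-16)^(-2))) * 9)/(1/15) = 55680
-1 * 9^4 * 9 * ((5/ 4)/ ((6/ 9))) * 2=-885735/ 4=-221433.75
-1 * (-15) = 15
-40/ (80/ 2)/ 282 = -1/ 282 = -0.00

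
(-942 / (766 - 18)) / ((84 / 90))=-1.35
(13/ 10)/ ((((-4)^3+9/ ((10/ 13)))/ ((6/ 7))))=-78/ 3661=-0.02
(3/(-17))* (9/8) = -0.20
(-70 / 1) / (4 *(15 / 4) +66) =-0.86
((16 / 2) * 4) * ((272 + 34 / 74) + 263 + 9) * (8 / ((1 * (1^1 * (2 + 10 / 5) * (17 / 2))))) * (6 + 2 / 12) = 25280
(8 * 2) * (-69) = -1104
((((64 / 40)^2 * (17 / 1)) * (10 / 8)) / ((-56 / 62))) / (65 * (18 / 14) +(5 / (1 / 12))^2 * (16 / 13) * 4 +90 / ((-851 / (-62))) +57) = -5830201 / 1729858215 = -0.00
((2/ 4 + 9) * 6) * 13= 741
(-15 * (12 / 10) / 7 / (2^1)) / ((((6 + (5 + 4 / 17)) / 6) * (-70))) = 459 / 46795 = 0.01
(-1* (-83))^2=6889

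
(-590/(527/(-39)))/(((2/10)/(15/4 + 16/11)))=13173225/11594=1136.21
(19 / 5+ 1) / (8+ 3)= 24 / 55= 0.44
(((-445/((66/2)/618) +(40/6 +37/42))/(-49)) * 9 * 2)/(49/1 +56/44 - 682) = -4.84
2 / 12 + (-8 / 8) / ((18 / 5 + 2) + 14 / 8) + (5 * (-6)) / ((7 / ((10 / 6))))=-697 / 98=-7.11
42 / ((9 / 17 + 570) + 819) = 119 / 3937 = 0.03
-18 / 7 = -2.57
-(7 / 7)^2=-1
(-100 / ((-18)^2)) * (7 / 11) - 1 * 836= -836.20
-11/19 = -0.58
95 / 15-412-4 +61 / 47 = -57580 / 141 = -408.37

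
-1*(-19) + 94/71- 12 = 591/71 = 8.32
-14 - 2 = -16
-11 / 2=-5.50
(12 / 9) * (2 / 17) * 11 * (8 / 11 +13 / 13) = 152 / 51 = 2.98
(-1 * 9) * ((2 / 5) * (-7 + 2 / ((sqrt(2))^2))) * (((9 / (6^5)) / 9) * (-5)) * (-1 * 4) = 1 / 18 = 0.06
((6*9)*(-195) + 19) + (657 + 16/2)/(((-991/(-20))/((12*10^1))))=-8820401/991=-8900.51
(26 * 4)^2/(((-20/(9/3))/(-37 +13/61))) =59683.04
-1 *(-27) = 27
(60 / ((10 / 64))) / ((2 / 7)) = 1344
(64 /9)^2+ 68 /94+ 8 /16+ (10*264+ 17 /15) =102519641 /38070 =2692.92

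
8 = 8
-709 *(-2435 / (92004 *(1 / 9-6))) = -5179245 / 1625404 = -3.19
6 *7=42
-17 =-17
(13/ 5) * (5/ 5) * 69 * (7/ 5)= 251.16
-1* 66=-66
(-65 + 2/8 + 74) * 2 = 37/2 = 18.50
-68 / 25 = -2.72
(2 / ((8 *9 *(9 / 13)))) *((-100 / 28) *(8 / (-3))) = 650 / 1701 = 0.38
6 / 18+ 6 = 19 / 3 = 6.33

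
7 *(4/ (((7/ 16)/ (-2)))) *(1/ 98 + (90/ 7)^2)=-1036864/ 49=-21160.49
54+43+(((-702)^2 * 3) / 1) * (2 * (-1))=-2956727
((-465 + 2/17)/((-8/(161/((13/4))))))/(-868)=-181769/54808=-3.32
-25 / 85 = -5 / 17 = -0.29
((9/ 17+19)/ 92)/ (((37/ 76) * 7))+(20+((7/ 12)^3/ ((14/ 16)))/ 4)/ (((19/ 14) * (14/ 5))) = 8878004633/ 1662431904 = 5.34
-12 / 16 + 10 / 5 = 5 / 4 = 1.25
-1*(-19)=19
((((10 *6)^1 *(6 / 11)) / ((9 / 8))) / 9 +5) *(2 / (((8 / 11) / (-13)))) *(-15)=52975 / 12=4414.58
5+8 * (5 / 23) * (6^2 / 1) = 1555 / 23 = 67.61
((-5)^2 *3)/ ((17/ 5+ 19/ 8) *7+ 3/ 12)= 3000/ 1627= 1.84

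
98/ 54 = 1.81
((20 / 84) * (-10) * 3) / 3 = -50 / 21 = -2.38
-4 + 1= -3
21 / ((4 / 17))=357 / 4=89.25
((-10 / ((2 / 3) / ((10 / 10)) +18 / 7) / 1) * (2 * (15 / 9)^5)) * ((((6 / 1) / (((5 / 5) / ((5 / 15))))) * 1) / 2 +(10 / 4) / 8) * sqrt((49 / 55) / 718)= -1071875 * sqrt(39490) / 58002912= -3.67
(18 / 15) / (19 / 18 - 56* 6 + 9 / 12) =-216 / 60155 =-0.00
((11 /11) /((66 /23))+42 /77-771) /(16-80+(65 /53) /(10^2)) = 26938310 /2238291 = 12.04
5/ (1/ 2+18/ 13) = 130/ 49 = 2.65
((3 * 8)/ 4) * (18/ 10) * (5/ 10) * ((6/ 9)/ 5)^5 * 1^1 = 32/ 140625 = 0.00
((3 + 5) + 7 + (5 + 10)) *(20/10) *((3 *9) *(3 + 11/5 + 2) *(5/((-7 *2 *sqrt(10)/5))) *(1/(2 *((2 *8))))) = -3645 *sqrt(10)/56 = -205.83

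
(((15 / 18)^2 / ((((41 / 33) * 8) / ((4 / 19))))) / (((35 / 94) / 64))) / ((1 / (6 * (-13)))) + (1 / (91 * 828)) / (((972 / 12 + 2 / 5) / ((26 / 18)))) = -465932594735 / 2362678956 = -197.21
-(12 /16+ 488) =-1955 /4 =-488.75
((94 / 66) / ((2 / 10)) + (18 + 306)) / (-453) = -10927 / 14949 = -0.73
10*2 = 20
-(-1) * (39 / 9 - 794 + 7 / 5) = -11824 / 15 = -788.27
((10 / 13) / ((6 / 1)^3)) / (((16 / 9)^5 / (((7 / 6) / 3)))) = 8505 / 109051904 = 0.00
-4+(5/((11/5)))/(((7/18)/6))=2392/77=31.06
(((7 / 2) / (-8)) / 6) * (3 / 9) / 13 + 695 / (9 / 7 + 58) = 3642331 / 310752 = 11.72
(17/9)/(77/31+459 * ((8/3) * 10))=527/3415653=0.00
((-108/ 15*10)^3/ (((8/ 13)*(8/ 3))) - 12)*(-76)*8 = 138295680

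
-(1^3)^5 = -1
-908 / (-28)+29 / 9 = 2246 / 63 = 35.65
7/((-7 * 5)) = -1/5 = -0.20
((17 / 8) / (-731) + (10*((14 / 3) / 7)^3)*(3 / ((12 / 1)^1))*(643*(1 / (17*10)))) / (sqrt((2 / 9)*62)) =441925*sqrt(31) / 3263184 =0.75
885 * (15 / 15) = 885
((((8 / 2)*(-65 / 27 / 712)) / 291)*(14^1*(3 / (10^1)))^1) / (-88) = 91 / 41024016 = 0.00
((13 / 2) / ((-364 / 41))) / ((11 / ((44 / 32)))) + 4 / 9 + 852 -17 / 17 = 851.35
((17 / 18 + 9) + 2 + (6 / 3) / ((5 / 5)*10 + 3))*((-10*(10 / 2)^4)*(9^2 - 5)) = -672362500 / 117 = -5746688.03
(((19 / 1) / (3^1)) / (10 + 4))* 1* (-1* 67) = -1273 / 42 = -30.31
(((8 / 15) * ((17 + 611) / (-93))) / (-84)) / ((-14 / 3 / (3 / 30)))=-314 / 341775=-0.00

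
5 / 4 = 1.25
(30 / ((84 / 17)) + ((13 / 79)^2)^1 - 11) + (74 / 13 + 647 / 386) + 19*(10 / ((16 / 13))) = 137532453337 / 876885464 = 156.84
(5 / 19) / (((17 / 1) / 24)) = 120 / 323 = 0.37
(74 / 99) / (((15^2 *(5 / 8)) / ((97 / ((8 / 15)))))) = 7178 / 7425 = 0.97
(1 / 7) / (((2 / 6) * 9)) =1 / 21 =0.05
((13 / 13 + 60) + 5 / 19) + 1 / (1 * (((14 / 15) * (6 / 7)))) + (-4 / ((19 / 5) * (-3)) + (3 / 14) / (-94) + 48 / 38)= 2405069 / 37506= 64.12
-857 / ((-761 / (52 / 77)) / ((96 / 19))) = 4278144 / 1113343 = 3.84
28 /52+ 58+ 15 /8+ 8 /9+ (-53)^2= 2686603 /936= 2870.30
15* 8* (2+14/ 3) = 800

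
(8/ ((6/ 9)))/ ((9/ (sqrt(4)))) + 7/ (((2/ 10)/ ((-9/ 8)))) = -36.71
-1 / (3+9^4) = -1 / 6564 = -0.00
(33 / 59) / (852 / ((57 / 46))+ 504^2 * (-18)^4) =627 / 29892120004312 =0.00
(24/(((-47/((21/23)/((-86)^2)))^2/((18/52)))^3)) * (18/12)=562711519881/1147613454500839400437728057297134575333842944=0.00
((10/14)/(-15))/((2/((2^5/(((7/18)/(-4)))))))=384/49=7.84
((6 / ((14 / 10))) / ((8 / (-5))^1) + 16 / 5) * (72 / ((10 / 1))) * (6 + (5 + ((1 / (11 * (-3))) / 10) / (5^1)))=3974631 / 96250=41.29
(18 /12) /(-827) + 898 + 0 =1485289 /1654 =898.00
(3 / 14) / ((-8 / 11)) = -33 / 112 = -0.29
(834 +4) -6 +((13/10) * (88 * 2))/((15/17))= 81848/75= 1091.31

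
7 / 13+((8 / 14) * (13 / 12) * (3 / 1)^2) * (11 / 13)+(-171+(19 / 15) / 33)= -7464356 / 45045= -165.71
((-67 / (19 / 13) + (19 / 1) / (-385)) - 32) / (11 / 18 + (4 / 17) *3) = -174351456 / 2947945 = -59.14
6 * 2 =12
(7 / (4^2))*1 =7 / 16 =0.44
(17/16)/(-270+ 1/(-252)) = -0.00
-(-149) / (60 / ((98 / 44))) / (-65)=-7301 / 85800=-0.09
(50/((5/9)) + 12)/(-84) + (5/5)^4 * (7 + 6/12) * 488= 51223/14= 3658.79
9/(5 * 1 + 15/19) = 171/110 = 1.55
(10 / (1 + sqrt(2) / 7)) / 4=245 / 94 - 35 * sqrt(2) / 94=2.08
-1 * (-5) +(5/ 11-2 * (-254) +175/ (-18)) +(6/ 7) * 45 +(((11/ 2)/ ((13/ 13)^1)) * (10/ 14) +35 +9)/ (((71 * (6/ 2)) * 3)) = 8895554/ 16401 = 542.38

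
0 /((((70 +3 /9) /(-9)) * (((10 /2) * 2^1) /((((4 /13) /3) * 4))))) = 0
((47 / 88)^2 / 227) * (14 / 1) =15463 / 878944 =0.02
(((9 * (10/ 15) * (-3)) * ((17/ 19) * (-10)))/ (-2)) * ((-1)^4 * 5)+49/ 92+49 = -617217/ 1748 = -353.10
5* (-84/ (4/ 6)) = -630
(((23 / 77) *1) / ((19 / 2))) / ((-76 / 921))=-21183 / 55594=-0.38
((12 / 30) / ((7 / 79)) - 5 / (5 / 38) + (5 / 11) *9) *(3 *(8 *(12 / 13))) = -3259296 / 5005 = -651.21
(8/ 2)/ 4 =1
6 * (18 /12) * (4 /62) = 18 /31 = 0.58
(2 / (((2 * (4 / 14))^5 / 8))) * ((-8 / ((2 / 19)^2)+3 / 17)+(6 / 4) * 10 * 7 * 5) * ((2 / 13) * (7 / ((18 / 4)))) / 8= -196826777 / 127296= -1546.21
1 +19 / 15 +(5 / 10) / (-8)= 529 / 240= 2.20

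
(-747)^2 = 558009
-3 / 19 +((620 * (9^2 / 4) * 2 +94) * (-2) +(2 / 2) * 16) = -957451 / 19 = -50392.16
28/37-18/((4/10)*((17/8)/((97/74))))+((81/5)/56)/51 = -4754521/176120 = -27.00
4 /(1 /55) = 220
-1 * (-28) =28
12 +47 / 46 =13.02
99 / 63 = 11 / 7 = 1.57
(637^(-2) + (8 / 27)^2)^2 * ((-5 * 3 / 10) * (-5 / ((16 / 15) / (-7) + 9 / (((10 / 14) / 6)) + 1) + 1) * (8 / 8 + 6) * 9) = -2529817100429646775 / 3716244203230210743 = -0.68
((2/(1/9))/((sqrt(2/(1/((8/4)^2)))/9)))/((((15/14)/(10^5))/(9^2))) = 433003908.53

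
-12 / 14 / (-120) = 1 / 140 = 0.01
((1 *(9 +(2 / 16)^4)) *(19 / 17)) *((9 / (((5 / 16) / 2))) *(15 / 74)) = 18911745 / 161024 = 117.45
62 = 62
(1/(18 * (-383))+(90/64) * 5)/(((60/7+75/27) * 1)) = 5428913/8763040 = 0.62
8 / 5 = 1.60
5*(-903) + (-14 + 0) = -4529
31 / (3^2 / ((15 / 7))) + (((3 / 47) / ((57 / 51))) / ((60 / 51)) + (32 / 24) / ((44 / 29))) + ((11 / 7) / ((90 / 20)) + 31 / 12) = 34781864 / 3094245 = 11.24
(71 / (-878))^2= 5041 / 770884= 0.01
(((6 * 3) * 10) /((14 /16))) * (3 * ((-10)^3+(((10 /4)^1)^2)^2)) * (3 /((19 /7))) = -12453750 /19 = -655460.53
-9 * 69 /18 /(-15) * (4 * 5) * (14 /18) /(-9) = -322 /81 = -3.98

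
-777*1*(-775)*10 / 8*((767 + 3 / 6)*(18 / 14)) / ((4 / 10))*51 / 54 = 56120559375 / 32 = 1753767480.47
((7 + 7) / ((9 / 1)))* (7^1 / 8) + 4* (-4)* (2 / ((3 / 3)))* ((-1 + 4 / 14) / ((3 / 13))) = 100.41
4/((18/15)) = 10/3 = 3.33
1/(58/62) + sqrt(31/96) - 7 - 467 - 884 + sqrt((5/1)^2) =-39206/29 + sqrt(186)/24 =-1351.36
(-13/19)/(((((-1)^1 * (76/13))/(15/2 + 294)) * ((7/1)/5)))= 509535/20216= 25.20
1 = 1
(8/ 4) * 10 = 20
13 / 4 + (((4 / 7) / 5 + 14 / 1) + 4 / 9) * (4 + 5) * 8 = 147207 / 140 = 1051.48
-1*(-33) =33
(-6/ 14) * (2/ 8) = -3/ 28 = -0.11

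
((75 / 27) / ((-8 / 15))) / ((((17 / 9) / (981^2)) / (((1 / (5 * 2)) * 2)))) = -72177075 / 136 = -530713.79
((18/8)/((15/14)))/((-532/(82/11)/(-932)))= 28659/1045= 27.42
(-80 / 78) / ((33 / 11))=-40 / 117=-0.34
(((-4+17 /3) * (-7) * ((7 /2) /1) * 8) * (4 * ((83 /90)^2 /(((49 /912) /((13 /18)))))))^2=2964873938830336 /13286025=223157335.53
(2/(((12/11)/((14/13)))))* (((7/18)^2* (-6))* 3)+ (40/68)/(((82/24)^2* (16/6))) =-107441941/20061054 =-5.36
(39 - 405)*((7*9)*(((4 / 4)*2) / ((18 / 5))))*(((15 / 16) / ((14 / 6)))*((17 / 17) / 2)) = -41175 / 16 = -2573.44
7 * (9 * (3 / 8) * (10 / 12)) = 315 / 16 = 19.69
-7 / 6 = -1.17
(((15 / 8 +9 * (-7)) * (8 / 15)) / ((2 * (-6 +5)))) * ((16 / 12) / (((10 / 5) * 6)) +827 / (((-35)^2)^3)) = 1.81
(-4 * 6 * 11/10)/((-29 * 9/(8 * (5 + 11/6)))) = 7216/1305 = 5.53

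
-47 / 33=-1.42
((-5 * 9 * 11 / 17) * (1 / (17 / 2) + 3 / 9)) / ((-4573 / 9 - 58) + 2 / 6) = 34155 / 1471588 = 0.02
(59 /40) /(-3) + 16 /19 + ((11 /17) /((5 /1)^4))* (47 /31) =52869877 /150195000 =0.35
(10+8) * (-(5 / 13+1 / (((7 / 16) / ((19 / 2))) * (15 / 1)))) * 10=-329.80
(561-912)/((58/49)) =-17199/58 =-296.53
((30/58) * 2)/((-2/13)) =-195/29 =-6.72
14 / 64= 0.22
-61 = -61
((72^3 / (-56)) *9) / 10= -209952 / 35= -5998.63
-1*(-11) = 11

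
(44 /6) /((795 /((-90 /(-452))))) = 11 /5989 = 0.00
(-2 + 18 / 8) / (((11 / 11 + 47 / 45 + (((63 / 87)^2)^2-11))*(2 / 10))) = -159138225 / 1105130392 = -0.14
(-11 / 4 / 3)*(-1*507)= 1859 / 4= 464.75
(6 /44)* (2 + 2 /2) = 0.41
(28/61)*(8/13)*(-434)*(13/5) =-97216/305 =-318.74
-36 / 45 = -4 / 5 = -0.80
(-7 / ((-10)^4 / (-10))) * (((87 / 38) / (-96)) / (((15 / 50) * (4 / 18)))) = -609 / 243200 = -0.00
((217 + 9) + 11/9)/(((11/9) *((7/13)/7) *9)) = 26585/99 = 268.54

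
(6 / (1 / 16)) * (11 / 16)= 66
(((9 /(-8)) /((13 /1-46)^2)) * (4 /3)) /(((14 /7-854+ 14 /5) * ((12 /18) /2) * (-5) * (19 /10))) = -5 /9761554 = -0.00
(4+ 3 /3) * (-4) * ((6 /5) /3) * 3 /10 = -12 /5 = -2.40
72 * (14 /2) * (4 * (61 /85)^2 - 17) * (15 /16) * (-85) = 20400849 /34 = 600024.97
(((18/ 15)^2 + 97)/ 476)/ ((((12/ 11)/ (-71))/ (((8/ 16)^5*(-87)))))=55739189/ 1523200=36.59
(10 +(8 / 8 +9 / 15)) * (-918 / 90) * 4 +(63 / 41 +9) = -474312 / 1025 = -462.74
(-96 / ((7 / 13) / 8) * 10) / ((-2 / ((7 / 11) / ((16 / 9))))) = 28080 / 11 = 2552.73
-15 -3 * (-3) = -6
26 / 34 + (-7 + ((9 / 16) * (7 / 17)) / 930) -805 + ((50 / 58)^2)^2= -48347444511259 / 59637933920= -810.68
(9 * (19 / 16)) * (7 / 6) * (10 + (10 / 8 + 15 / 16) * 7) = 161595 / 512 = 315.62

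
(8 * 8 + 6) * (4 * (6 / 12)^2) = 70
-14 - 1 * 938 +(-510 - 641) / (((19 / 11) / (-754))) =9528306 / 19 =501489.79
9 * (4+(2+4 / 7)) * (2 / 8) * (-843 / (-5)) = 174501 / 70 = 2492.87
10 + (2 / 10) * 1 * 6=56 / 5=11.20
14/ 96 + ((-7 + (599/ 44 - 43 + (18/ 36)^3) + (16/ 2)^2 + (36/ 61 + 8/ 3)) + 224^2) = 539023869/ 10736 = 50207.14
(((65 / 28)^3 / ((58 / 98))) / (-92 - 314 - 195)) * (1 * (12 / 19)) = -823875 / 37088912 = -0.02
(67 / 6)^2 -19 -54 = 1861 / 36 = 51.69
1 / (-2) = -1 / 2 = -0.50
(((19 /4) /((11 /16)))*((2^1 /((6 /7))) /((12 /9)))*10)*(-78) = -103740 /11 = -9430.91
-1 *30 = -30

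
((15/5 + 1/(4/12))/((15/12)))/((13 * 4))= 0.09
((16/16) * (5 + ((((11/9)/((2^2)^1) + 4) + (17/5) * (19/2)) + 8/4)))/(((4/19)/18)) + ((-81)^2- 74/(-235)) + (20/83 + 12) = 1607497687/156040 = 10301.83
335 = 335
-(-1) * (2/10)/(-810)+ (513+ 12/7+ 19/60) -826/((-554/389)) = 17198272657/15705900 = 1095.02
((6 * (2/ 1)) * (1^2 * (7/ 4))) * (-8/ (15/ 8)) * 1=-89.60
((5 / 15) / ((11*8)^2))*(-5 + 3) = -1 / 11616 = -0.00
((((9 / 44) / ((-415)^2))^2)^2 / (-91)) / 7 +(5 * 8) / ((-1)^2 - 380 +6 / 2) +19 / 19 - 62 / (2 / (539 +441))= -2999216140670994511940327254600308367 / 98726279267761536877385900000000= -30379.11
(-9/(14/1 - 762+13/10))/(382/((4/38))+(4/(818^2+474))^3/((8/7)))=29627166252540315/8920325965884561700559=0.00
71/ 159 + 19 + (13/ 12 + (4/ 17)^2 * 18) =3956641/ 183804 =21.53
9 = 9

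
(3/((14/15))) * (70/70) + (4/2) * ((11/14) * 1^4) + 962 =966.79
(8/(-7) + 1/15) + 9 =832/105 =7.92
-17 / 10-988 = -9897 / 10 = -989.70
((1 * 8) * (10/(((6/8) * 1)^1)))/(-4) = -80/3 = -26.67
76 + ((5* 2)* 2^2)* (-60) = -2324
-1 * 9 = -9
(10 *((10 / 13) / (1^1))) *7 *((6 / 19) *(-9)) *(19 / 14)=-2700 / 13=-207.69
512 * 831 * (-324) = -137852928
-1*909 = -909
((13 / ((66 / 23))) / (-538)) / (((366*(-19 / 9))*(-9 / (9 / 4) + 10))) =0.00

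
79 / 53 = 1.49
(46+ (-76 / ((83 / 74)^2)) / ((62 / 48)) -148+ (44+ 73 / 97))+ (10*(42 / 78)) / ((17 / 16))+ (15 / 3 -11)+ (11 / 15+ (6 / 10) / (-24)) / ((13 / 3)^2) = -104.91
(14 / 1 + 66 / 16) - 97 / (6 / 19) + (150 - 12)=-3625 / 24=-151.04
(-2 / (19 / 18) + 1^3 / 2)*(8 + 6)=-371 / 19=-19.53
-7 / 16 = -0.44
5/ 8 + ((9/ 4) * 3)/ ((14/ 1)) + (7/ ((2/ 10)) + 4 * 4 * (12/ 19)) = 24585/ 532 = 46.21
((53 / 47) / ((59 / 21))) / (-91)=-159 / 36049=-0.00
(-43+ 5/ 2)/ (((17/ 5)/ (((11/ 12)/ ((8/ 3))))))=-4.09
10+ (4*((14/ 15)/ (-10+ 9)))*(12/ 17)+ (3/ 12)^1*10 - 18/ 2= 147/ 170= 0.86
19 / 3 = 6.33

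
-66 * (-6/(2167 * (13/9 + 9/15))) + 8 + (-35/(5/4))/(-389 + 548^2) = 1570379661/194130695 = 8.09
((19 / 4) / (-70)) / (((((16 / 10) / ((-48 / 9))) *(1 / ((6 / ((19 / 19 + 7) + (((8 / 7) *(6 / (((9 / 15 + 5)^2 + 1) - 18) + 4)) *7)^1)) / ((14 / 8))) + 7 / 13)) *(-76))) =-4667 / 20667808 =-0.00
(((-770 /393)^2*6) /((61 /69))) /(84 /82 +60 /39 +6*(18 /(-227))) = 235702567100 /18881510377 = 12.48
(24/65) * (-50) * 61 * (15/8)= -2111.54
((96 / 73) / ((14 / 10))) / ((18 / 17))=1360 / 1533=0.89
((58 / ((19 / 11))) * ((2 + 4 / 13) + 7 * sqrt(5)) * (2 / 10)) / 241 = 3828 / 59527 + 4466 * sqrt(5) / 22895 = 0.50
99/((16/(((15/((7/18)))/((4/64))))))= 26730/7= 3818.57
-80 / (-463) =80 / 463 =0.17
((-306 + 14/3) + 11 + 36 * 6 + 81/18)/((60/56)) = -2933/45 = -65.18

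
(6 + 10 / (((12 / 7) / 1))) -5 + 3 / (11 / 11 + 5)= 22 / 3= 7.33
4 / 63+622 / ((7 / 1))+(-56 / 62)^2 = 5432914 / 60543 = 89.74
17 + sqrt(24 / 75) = 2 * sqrt(2) / 5 + 17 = 17.57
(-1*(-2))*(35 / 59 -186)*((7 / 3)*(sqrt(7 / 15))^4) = -7504154 / 39825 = -188.43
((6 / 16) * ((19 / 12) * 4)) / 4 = 19 / 32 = 0.59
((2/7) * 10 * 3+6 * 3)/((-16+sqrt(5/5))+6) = -62/21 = -2.95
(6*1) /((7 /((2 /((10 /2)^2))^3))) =48 /109375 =0.00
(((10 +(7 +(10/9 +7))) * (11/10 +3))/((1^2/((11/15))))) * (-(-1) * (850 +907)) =89541991/675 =132654.80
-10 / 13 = -0.77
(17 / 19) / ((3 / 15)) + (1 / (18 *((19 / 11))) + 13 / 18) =298 / 57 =5.23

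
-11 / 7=-1.57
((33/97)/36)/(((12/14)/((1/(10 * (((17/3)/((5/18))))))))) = 77/1424736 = 0.00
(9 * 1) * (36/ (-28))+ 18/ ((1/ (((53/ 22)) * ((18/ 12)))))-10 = 6695/ 154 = 43.47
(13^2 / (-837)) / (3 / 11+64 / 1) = -1859 / 591759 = -0.00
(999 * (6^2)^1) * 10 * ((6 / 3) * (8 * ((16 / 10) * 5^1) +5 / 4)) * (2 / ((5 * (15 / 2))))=12515472 / 5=2503094.40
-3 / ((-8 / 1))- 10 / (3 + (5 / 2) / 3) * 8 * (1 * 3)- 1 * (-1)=-11267 / 184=-61.23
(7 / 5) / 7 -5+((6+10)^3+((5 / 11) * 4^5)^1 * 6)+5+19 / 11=378986 / 55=6890.65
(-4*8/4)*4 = -32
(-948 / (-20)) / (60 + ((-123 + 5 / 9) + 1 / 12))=-8532 / 11225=-0.76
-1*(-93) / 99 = 31 / 33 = 0.94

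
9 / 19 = 0.47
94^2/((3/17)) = 150212/3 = 50070.67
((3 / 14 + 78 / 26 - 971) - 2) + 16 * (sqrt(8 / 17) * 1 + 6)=-12233 / 14 + 32 * sqrt(34) / 17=-862.81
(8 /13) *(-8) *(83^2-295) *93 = -3019037.54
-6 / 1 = -6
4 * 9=36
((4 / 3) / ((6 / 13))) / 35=0.08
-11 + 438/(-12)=-95/2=-47.50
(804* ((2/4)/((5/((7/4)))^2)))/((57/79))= 259357/3800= 68.25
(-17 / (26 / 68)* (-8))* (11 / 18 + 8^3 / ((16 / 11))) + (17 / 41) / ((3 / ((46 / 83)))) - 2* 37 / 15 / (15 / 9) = 1248384309076 / 9953775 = 125418.18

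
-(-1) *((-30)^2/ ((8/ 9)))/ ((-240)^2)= 9/ 512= 0.02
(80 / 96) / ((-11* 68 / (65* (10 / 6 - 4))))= 2275 / 13464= 0.17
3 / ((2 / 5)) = 15 / 2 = 7.50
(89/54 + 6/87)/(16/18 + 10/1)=2689/17052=0.16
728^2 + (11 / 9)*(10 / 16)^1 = 38158903 / 72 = 529984.76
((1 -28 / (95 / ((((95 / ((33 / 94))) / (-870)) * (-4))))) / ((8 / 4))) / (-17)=-9091 / 488070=-0.02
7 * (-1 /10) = -7 /10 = -0.70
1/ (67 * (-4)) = -1/ 268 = -0.00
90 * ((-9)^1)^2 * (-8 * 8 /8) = -58320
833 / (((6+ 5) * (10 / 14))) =5831 / 55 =106.02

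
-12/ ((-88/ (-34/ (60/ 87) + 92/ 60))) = -1433/ 220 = -6.51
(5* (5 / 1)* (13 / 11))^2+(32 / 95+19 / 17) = 170868604 / 195415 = 874.39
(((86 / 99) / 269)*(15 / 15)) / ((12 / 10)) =215 / 79893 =0.00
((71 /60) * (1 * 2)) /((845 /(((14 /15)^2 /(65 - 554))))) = -6958 /1394566875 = -0.00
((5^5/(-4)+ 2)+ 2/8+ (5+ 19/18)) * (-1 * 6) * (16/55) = 222608/165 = 1349.14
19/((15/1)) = 19/15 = 1.27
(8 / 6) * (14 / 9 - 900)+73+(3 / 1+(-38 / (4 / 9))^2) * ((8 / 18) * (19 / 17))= 1151080 / 459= 2507.80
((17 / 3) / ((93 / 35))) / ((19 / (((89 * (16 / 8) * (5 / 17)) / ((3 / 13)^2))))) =5264350 / 47709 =110.34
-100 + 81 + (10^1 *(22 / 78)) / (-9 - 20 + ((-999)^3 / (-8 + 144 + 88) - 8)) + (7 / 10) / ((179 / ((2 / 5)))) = -3305792428592474 / 174003394863675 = -19.00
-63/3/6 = -7/2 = -3.50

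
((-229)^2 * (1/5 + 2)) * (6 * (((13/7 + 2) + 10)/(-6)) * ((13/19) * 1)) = -727409111/665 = -1093848.29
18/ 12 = 3/ 2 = 1.50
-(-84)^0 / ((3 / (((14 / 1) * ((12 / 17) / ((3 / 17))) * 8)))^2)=-200704 / 9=-22300.44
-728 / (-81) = 8.99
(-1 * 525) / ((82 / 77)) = -40425 / 82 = -492.99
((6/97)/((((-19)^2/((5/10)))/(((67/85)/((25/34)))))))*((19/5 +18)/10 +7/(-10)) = 14874/109428125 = 0.00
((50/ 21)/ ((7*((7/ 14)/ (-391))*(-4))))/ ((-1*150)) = -391/ 882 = -0.44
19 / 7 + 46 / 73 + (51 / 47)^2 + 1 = 6233091 / 1128799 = 5.52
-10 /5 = -2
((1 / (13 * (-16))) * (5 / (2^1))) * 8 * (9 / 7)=-45 / 364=-0.12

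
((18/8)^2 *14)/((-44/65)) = -36855/352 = -104.70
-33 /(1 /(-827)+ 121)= -27291 /100066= -0.27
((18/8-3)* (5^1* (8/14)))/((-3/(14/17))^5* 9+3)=384160/1034537929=0.00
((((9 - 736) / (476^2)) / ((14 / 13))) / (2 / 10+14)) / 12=-47255 / 2702598528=-0.00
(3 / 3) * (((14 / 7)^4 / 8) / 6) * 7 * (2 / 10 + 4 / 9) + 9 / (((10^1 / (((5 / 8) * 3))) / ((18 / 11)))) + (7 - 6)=62549 / 11880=5.27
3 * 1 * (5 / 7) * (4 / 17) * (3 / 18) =10 / 119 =0.08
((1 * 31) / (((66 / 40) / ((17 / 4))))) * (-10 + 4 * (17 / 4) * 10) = 421600 / 33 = 12775.76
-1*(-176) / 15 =176 / 15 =11.73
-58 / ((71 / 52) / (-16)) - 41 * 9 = 22057 / 71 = 310.66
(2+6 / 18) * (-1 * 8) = -56 / 3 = -18.67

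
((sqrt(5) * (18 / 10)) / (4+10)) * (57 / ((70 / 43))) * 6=66177 * sqrt(5) / 2450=60.40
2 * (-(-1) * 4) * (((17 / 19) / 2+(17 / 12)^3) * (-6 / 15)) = -21607 / 2052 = -10.53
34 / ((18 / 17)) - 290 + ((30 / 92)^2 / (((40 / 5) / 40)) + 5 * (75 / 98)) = -236583689 / 933156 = -253.53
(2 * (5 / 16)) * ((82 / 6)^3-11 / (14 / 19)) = 4796255 / 3024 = 1586.06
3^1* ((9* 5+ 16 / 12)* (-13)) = -1807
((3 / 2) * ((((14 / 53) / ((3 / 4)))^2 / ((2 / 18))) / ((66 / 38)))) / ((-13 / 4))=-119168 / 401687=-0.30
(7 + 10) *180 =3060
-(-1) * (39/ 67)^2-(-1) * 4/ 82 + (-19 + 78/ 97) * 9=-2916698482/ 17852753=-163.38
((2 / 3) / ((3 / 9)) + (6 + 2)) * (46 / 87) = 460 / 87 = 5.29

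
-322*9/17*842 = -2440116/17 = -143536.24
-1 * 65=-65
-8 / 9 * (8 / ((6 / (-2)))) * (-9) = -64 / 3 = -21.33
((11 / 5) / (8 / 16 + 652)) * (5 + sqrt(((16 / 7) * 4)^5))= 22 / 1305 + 720896 * sqrt(7) / 2238075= 0.87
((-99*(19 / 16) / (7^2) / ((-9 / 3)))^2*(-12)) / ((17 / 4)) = -1179387 / 653072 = -1.81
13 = 13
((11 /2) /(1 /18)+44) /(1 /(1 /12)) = 143 /12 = 11.92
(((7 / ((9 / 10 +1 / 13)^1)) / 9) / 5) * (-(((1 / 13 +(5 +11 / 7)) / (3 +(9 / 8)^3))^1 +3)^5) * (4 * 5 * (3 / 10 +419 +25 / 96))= -44378363748430573025903720568289 / 17942545482253198307514468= -2473359.41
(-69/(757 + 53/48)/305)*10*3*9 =-178848/2219729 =-0.08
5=5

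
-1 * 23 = -23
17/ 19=0.89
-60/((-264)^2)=-5/5808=-0.00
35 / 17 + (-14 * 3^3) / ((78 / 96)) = -102361 / 221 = -463.17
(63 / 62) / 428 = 63 / 26536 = 0.00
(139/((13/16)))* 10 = 22240/13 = 1710.77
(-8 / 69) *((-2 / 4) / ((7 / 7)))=4 / 69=0.06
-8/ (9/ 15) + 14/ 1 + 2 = 8/ 3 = 2.67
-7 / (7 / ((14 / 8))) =-7 / 4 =-1.75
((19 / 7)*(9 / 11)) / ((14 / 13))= 2223 / 1078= 2.06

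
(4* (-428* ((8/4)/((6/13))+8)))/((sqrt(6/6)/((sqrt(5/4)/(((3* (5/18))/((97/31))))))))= -6144368* sqrt(5)/155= -88640.16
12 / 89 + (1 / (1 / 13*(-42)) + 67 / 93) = 63239 / 115878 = 0.55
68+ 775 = 843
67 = 67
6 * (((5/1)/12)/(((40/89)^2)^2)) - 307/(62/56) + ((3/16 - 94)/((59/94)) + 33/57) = -12985104735009/35585024000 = -364.90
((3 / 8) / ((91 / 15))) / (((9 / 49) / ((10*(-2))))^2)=85750 / 117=732.91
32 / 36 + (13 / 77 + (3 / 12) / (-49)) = 20425 / 19404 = 1.05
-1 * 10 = -10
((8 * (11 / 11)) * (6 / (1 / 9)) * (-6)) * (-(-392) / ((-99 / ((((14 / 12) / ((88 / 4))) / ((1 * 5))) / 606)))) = 10976 / 61105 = 0.18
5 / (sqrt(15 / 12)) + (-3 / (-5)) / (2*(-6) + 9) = -1 / 5 + 2*sqrt(5) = 4.27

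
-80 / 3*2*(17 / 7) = -2720 / 21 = -129.52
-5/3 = -1.67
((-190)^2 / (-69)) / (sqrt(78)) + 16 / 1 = 16 - 18050 * sqrt(78) / 2691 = -43.24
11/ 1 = 11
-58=-58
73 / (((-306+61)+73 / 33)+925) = 2409 / 22513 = 0.11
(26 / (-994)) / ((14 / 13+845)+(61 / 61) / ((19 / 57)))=-169 / 5485886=-0.00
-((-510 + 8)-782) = 1284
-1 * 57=-57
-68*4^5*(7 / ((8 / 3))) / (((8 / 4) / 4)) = -365568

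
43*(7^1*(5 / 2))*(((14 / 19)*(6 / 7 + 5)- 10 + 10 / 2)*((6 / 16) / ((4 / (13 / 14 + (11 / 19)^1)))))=-3362385 / 46208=-72.77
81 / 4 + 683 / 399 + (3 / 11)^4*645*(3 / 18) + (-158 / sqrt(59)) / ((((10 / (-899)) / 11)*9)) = 527078861 / 23367036 + 781231*sqrt(59) / 2655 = 2282.73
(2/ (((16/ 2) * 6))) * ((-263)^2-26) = 69143/ 24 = 2880.96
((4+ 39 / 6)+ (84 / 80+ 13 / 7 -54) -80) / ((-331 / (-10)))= -16883 / 4634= -3.64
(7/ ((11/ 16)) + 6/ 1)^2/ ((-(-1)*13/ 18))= 570312/ 1573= 362.56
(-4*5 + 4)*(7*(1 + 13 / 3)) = -1792 / 3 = -597.33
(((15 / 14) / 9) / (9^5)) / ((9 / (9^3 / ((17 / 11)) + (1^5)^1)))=2870 / 27103491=0.00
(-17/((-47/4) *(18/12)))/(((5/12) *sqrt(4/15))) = 4.48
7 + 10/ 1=17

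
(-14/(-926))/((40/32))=28/2315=0.01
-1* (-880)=880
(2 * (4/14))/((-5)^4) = 4/4375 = 0.00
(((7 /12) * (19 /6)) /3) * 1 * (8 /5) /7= 0.14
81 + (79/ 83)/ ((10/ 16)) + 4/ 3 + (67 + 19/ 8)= 1526183/ 9960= 153.23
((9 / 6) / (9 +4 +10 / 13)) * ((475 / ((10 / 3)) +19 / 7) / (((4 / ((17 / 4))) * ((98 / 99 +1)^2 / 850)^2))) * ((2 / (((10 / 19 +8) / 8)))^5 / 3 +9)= 208262268653585624285039375 / 16046895149165513808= 12978352.93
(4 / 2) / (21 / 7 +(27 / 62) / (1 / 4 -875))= 216938 / 325353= 0.67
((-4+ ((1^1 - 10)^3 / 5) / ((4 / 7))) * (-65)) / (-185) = -67379 / 740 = -91.05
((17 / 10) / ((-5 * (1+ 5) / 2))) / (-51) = 1 / 450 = 0.00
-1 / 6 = -0.17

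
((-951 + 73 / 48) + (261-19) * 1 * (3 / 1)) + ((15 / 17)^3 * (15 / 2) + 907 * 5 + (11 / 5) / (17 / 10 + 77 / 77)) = 9163505177 / 2122416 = 4317.49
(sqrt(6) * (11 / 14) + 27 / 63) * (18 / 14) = 27 / 49 + 99 * sqrt(6) / 98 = 3.03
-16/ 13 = -1.23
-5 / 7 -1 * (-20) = 19.29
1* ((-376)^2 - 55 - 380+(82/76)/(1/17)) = 5356455/38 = 140959.34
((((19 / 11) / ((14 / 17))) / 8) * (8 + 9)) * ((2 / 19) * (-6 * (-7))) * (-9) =-7803 / 44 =-177.34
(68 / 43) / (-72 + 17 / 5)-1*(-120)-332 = -3127128 / 14749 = -212.02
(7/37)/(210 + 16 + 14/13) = 91/109224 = 0.00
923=923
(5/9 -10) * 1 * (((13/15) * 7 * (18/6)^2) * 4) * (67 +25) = -569296/3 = -189765.33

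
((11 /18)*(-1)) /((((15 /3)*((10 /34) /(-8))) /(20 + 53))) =54604 /225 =242.68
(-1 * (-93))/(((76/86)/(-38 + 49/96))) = -4797467/1216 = -3945.29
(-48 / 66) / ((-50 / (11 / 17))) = 4 / 425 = 0.01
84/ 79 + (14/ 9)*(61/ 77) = 17954/ 7821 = 2.30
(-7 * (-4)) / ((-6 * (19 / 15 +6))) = -70 / 109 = -0.64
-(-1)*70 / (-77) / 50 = -1 / 55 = -0.02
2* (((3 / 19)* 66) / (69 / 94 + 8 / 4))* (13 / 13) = 37224 / 4883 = 7.62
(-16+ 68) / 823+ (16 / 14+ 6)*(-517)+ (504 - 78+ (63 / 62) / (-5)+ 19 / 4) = -3262.25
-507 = -507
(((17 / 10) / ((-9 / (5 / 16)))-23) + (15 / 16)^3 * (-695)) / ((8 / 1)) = -21960673 / 294912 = -74.47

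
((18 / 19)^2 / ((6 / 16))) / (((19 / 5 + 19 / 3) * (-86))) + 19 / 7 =5598133 / 2064559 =2.71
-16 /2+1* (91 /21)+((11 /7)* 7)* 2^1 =55 /3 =18.33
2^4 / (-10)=-8 / 5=-1.60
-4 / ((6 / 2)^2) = -0.44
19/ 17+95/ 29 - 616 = -611.61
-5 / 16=-0.31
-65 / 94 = -0.69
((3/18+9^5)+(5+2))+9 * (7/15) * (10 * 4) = 355345/6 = 59224.17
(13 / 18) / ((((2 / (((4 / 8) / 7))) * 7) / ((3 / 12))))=0.00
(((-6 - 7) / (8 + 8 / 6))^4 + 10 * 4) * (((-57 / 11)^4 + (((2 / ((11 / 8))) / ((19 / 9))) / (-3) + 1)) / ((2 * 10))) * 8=540087249071911 / 42746097856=12634.77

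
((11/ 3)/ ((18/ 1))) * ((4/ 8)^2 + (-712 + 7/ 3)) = -93643/ 648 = -144.51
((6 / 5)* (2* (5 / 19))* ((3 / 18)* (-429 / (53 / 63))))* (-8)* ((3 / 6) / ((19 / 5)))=1081080 / 19133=56.50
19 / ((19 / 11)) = 11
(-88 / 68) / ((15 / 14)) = -308 / 255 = -1.21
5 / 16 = 0.31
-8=-8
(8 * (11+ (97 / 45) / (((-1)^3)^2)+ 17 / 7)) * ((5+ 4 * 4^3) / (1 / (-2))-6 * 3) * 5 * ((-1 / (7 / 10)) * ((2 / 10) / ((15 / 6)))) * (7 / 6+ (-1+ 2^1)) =4084288 / 49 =83352.82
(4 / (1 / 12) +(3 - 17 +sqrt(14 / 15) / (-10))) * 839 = 28526 - 839 * sqrt(210) / 150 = 28444.94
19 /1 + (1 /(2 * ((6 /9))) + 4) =95 /4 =23.75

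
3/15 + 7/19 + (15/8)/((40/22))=4863/3040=1.60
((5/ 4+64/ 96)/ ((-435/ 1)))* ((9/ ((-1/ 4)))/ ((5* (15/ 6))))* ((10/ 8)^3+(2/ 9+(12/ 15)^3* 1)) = 4450247/ 130500000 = 0.03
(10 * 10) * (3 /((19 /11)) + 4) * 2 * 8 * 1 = 174400 /19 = 9178.95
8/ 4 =2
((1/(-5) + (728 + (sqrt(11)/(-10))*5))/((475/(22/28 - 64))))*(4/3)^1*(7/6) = -71567/475 + 59*sqrt(11)/570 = -150.32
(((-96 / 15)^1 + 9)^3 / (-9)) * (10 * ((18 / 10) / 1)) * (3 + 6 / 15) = -74698 / 625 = -119.52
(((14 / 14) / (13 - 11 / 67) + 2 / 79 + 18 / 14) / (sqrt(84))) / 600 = 660551 * sqrt(21) / 11984616000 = 0.00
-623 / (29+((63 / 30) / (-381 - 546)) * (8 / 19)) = -18288165 / 851267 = -21.48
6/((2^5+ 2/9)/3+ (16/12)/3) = 0.54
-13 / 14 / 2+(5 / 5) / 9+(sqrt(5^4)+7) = 7975 / 252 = 31.65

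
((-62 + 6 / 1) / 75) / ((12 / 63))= -98 / 25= -3.92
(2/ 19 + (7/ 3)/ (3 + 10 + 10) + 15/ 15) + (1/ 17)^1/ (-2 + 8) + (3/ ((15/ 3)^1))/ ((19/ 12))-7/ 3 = -164449/ 222870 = -0.74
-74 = -74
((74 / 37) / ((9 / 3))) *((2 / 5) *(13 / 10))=26 / 75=0.35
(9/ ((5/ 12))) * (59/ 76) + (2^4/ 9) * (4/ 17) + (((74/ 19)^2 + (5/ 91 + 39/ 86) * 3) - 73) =-84546621479/ 2161267290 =-39.12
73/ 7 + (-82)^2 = 47141/ 7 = 6734.43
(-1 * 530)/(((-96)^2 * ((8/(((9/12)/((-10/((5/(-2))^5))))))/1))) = -0.05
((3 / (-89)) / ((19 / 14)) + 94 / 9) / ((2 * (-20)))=-19822 / 76095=-0.26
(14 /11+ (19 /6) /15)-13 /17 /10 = 11843 /8415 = 1.41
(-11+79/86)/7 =-867/602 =-1.44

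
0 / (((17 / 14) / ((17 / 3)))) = 0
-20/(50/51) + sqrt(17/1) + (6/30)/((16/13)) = -1619/80 + sqrt(17) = -16.11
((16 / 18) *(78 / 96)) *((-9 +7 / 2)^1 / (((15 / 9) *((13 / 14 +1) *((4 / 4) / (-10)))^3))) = 332.26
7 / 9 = 0.78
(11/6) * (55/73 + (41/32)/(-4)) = 14839/18688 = 0.79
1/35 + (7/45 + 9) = 2893/315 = 9.18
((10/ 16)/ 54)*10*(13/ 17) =325/ 3672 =0.09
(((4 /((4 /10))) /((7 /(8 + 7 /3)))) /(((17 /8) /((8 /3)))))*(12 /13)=79360 /4641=17.10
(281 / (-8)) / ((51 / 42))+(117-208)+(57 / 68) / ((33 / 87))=-22013 / 187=-117.72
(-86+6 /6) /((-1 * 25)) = 17 /5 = 3.40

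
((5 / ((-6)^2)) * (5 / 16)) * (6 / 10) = 5 / 192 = 0.03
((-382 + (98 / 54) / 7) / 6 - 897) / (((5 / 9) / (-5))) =155621 / 18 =8645.61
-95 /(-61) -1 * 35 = -2040 /61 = -33.44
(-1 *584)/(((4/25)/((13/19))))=-47450/19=-2497.37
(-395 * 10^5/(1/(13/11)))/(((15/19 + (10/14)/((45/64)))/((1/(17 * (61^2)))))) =-614659500000/1503682147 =-408.77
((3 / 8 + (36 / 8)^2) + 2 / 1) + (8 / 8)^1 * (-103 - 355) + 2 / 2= -3475 / 8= -434.38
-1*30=-30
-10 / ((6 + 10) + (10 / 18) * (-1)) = -90 / 139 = -0.65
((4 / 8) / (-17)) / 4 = -1 / 136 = -0.01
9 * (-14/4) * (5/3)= -105/2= -52.50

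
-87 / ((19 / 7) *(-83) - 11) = 0.37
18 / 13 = 1.38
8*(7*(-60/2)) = -1680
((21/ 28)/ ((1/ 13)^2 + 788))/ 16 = 169/ 2841024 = 0.00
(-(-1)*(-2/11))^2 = 4/121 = 0.03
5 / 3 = 1.67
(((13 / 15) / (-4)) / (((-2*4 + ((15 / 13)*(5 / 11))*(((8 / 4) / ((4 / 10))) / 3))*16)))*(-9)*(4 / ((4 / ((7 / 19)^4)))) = -13390377 / 42495071680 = -0.00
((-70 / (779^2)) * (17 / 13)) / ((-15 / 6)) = 476 / 7888933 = 0.00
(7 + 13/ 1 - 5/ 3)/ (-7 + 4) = -55/ 9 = -6.11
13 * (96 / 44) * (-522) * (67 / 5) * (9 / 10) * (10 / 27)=-3637296 / 55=-66132.65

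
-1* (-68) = 68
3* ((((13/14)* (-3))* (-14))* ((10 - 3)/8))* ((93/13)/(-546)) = -279/208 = -1.34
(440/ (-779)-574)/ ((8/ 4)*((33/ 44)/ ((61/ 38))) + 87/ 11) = -150165103/ 2311293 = -64.97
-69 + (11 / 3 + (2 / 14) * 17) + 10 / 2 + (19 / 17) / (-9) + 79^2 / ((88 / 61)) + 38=405843083 / 94248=4306.12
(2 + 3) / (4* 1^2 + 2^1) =5 / 6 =0.83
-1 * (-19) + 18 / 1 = 37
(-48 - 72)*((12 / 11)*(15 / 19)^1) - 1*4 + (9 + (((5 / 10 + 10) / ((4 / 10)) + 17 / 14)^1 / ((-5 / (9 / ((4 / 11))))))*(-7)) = 14266979 / 16720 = 853.29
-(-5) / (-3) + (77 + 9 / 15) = 1139 / 15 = 75.93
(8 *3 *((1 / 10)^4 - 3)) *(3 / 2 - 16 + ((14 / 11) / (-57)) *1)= 546311789 / 522500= 1045.57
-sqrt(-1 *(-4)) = -2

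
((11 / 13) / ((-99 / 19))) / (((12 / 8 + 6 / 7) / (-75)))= 6650 / 1287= 5.17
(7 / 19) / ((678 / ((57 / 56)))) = 1 / 1808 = 0.00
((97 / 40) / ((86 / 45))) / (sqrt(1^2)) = 873 / 688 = 1.27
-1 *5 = -5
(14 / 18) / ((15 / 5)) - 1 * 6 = -155 / 27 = -5.74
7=7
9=9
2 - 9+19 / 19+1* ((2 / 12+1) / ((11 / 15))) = -97 / 22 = -4.41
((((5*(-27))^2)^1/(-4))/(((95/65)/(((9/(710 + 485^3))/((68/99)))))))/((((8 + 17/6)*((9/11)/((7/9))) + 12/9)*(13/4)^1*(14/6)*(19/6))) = -964565415/823503059422999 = -0.00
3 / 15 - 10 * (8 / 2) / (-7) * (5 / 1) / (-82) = -213 / 1435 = -0.15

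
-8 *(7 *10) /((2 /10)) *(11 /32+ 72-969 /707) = -40142425 /202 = -198724.88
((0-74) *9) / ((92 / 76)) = -12654 / 23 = -550.17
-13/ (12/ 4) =-13/ 3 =-4.33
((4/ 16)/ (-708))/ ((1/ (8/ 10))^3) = -4/ 22125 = -0.00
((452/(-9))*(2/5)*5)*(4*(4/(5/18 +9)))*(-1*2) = 57856/167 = 346.44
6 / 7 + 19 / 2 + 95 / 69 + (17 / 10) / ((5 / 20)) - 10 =8.53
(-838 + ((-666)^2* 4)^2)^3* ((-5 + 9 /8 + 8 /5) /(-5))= 354815107358391509941677786672963266119 /25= 14192604294335660397667110000000000000.00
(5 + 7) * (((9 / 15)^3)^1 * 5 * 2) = 648 / 25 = 25.92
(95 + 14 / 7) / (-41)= -97 / 41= -2.37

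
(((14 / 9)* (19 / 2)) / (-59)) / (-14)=19 / 1062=0.02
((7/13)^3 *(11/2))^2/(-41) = -14235529/791596676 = -0.02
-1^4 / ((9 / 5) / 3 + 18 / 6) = -5 / 18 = -0.28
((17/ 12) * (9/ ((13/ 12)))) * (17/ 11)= 2601/ 143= 18.19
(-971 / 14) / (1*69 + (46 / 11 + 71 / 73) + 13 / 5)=-3898565 / 4314366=-0.90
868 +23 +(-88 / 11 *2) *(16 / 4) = 827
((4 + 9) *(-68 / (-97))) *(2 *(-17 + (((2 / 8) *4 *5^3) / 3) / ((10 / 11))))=152932 / 291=525.54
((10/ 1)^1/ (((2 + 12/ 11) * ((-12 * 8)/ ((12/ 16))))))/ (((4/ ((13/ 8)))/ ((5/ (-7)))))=3575/ 487424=0.01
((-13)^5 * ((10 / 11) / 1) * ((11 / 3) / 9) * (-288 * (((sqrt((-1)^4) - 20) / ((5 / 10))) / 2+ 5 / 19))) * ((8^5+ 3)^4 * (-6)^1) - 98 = 97567574666870049978757212858 / 19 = 5135135508782634209408274000.00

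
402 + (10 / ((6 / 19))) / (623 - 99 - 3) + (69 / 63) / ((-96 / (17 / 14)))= 5911981057 / 14704704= 402.05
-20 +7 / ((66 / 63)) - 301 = -6915 / 22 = -314.32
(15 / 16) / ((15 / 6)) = 3 / 8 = 0.38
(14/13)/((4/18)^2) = 567/26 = 21.81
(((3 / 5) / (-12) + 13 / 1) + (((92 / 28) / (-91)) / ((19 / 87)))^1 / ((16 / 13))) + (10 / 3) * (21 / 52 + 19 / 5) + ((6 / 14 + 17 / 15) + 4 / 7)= 5608399 / 193648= 28.96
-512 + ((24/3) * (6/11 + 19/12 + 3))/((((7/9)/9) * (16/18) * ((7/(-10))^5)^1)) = -4775374168/1294139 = -3690.00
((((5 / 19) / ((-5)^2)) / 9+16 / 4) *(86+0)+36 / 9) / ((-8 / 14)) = -1041691 / 1710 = -609.18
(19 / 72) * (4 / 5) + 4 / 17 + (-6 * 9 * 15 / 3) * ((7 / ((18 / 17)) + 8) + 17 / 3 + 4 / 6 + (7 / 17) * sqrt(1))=-8821567 / 1530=-5765.73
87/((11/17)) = 1479/11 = 134.45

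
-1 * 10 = -10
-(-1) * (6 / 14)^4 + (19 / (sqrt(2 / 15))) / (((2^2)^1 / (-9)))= 81 / 2401-171 * sqrt(30) / 8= -117.04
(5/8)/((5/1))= 1/8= 0.12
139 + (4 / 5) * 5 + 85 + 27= 255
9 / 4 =2.25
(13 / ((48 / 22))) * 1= 143 / 24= 5.96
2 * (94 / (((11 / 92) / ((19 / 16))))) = 20539 / 11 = 1867.18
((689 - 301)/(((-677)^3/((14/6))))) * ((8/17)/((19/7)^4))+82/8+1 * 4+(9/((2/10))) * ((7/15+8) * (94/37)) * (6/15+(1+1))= 3566978824729004051111/1526097587112077820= 2337.32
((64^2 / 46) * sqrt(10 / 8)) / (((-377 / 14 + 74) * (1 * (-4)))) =-3584 * sqrt(5) / 15157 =-0.53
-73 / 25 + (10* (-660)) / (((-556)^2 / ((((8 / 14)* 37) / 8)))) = -40255249 / 13524700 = -2.98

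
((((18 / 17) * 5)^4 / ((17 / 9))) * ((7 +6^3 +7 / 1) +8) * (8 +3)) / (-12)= -90731.13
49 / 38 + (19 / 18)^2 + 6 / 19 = 16741 / 6156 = 2.72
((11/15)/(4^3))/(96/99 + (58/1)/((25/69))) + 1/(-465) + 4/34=250593827/2168373120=0.12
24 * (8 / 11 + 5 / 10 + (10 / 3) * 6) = 5604 / 11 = 509.45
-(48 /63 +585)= -12301 /21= -585.76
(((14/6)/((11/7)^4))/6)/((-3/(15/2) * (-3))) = 84035/1581228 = 0.05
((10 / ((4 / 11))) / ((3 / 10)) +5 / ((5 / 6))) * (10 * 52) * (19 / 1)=2894840 / 3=964946.67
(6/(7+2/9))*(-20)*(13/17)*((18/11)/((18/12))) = -2592/187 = -13.86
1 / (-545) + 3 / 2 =1633 / 1090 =1.50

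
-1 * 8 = -8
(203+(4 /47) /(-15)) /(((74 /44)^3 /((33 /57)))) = 16762305208 /678496935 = 24.71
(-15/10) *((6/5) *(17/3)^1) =-51/5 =-10.20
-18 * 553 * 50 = -497700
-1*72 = -72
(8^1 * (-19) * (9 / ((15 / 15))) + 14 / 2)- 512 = -1873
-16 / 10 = -8 / 5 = -1.60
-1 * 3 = -3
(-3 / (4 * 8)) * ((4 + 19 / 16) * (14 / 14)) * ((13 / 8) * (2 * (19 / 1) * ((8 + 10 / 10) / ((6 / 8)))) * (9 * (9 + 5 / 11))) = -21587553 / 704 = -30664.14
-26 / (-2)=13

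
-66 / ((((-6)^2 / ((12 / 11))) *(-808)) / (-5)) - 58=-23437 / 404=-58.01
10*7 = 70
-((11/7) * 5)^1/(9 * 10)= -11/126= -0.09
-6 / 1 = -6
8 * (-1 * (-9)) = 72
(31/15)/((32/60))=31/8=3.88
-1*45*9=-405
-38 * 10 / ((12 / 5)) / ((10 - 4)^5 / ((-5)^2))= -11875 / 23328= -0.51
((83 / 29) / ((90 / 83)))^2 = 6.97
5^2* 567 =14175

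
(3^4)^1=81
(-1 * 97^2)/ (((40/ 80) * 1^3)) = -18818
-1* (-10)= 10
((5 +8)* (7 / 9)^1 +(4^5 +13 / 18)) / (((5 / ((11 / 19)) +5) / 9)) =682.99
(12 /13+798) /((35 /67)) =695862 /455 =1529.37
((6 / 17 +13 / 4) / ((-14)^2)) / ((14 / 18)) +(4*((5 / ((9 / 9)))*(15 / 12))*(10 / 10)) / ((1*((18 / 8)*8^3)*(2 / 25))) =80855 / 274176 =0.29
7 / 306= 0.02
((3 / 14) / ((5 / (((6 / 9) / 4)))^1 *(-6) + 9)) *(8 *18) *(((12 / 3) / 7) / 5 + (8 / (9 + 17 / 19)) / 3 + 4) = -173072 / 218785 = -0.79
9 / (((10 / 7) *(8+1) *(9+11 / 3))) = 21 / 380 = 0.06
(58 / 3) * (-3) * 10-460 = -1040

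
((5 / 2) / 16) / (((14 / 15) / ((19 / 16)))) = 0.20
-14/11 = -1.27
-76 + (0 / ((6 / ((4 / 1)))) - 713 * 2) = -1502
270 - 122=148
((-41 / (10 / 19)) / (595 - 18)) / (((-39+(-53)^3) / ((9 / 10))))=7011 / 8592453200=0.00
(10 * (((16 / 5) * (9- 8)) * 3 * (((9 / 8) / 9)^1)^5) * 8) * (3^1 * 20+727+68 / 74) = 87459 / 4736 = 18.47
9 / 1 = 9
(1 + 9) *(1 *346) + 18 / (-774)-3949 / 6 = 722867 / 258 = 2801.81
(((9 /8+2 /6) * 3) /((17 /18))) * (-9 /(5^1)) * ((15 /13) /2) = -8505 /1768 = -4.81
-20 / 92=-5 / 23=-0.22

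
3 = 3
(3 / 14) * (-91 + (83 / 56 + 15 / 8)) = -3681 / 196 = -18.78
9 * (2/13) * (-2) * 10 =-360/13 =-27.69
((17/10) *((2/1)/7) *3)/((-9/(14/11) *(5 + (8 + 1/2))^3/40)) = -2176/649539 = -0.00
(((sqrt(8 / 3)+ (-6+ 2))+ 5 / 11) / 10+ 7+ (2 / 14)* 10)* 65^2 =845* sqrt(6) / 3+ 5253365 / 154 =34802.70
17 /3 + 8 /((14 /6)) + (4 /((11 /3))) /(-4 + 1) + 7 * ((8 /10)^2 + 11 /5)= 28.61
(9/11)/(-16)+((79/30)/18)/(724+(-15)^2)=-1149559/22548240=-0.05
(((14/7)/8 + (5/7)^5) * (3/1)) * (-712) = -15649938/16807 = -931.16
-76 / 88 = -0.86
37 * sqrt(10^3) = 370 * sqrt(10) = 1170.04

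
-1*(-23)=23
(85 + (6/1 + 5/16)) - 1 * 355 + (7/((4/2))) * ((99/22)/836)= -220427/836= -263.67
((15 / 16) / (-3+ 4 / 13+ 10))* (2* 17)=663 / 152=4.36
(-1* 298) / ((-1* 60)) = 149 / 30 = 4.97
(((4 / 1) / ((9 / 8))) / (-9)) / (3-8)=32 / 405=0.08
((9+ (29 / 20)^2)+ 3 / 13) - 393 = -1984667 / 5200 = -381.67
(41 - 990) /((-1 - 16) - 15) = 949 /32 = 29.66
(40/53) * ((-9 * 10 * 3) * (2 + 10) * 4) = -518400/53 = -9781.13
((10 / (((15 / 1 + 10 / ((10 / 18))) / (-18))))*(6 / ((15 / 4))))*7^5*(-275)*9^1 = 363031200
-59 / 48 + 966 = 46309 / 48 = 964.77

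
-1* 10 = -10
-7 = -7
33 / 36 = 11 / 12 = 0.92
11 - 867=-856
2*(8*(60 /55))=192 /11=17.45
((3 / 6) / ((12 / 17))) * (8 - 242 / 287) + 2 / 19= 338609 / 65436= 5.17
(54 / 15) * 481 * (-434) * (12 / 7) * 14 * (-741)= 66824660448 / 5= 13364932089.60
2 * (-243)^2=118098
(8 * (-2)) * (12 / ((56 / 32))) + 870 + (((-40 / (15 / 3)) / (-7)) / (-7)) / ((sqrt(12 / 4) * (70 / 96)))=5322 / 7-128 * sqrt(3) / 1715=760.16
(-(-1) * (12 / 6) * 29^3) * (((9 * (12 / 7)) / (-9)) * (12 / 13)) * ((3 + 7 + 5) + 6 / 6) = -112384512 / 91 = -1234994.64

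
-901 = -901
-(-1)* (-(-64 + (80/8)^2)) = -36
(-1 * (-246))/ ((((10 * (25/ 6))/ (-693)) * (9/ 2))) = -113652/ 125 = -909.22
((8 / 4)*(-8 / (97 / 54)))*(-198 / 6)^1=28512 / 97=293.94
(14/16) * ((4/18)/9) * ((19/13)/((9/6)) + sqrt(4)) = 203/3159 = 0.06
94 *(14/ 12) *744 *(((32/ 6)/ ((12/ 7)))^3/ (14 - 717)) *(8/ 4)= -3582215168/ 512487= -6989.87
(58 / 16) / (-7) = -29 / 56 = -0.52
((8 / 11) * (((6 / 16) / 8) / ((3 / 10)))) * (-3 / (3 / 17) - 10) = -135 / 44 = -3.07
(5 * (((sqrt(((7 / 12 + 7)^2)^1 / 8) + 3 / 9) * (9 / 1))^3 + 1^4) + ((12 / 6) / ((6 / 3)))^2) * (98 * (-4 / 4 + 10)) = 1486987173 / 64 + 46944240525 * sqrt(2) / 1024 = 88067359.76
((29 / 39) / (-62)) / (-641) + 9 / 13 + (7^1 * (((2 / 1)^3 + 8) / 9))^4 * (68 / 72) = 691030731875605 / 30507429654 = 22651.23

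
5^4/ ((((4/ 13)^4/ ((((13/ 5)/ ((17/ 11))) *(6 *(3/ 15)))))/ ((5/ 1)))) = 1531583625/ 2176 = 703852.77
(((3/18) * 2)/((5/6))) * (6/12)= 1/5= 0.20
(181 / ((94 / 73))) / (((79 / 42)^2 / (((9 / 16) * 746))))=19561014081 / 1173308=16671.68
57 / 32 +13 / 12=275 / 96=2.86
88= 88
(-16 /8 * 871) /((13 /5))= -670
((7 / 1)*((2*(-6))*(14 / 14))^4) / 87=48384 / 29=1668.41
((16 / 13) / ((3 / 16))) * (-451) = -115456 / 39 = -2960.41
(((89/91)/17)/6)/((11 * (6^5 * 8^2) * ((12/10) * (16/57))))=8455/1625999671296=0.00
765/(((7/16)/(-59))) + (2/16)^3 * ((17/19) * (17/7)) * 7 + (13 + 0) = -103152.68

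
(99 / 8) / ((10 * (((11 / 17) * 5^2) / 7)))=1071 / 2000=0.54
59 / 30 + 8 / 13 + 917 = 358637 / 390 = 919.58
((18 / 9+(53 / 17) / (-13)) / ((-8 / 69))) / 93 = -8947 / 54808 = -0.16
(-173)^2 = 29929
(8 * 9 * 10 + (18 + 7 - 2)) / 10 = 74.30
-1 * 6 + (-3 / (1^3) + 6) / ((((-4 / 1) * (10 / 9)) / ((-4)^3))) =37.20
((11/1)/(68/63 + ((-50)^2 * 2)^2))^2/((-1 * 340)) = -480249/843412572828001572160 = -0.00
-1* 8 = -8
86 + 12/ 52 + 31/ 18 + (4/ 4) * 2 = 21049/ 234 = 89.95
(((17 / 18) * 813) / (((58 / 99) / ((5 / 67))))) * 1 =760155 / 7772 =97.81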